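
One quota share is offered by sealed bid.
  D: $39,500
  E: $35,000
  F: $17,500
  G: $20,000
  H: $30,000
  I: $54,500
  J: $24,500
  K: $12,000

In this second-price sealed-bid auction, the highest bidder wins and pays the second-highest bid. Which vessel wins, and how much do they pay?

I pays $39,500

Bids ranked: 54,500 (I) > 39,500 (D) > 35,000 (E) > 30,000 (H) > 24,500 (J) > 20,000 (G) > …
I is highest; pays the second-highest bid, $39,500.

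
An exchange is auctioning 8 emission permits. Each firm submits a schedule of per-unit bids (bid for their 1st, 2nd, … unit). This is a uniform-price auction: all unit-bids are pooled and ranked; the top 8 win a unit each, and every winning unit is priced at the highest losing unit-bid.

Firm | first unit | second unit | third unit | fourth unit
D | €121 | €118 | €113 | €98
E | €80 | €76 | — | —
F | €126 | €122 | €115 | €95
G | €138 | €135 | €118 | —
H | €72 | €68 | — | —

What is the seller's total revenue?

Total revenue: €904

Merging the schedules and taking the best 8: 138 (G-1), 135 (G-2), 126 (F-1), 122 (F-2), 121 (D-1), 118 (D-2), 118 (G-3), 115 (F-3)
Highest rejected unit-bid = €113.
Allocation: D 2, F 3, G 3. Every unit priced at €113.
Revenue = 8 × 113 = €904.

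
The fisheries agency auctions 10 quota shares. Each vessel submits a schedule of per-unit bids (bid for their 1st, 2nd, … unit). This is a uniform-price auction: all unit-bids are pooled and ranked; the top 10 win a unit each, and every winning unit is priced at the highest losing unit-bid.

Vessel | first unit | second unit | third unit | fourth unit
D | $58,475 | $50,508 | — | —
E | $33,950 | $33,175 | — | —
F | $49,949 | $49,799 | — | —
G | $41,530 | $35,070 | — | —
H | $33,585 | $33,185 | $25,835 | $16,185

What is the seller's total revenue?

Pooled unit-bids ranked (top 10): 58,475 (D-1), 50,508 (D-2), 49,949 (F-1), 49,799 (F-2), 41,530 (G-1), 35,070 (G-2), 33,950 (E-1), 33,585 (H-1), 33,185 (H-2), 33,175 (E-2)
Highest rejected unit-bid = $25,835.
Allocation: D 2, E 2, F 2, G 2, H 2. Every unit priced at $25,835.
Revenue = 10 × 25,835 = $258,350.

Total revenue: $258,350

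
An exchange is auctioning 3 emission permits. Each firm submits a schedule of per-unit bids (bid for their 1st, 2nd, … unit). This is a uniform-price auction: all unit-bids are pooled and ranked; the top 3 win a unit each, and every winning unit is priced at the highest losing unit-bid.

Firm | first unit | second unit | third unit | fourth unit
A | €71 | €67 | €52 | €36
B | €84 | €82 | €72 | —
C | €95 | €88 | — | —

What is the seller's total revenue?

Total revenue: €246

Merging the schedules and taking the best 3: 95 (C-1), 88 (C-2), 84 (B-1)
Highest rejected unit-bid = €82.
Allocation: B 1, C 2. Every unit priced at €82.
Revenue = 3 × 82 = €246.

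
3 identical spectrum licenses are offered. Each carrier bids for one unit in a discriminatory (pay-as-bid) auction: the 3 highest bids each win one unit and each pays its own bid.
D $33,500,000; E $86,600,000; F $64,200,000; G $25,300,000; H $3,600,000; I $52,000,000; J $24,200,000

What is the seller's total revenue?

Ordering the bids: 86,600,000 (E), 64,200,000 (F), 52,000,000 (I), 33,500,000 (D), 25,300,000 (G), …
Top 3: E, F, I.
Total revenue = 86,600,000 + 64,200,000 + 52,000,000 = $202,800,000.

Total revenue: $202,800,000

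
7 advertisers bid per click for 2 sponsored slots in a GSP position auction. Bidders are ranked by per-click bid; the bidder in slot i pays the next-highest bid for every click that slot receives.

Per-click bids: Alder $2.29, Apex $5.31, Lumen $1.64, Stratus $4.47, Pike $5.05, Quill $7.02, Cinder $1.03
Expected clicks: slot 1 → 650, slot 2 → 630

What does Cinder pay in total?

Sorting advertisers: $7.02 (Quill) > $5.31 (Apex) > $5.05 (Pike) > …
Cinder ranks below slot 2 → no slot, pays nothing.

Cinder pays $0.00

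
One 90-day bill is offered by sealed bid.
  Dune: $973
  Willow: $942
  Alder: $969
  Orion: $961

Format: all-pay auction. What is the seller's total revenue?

Bids in order: 973 (Dune) > 969 (Alder) > 961 (Orion) > 942 (Willow)
Every bidder forfeits their bid regardless of winning.
Revenue = 973 + 942 + 969 + 961 = $3,845.

Total revenue: $3,845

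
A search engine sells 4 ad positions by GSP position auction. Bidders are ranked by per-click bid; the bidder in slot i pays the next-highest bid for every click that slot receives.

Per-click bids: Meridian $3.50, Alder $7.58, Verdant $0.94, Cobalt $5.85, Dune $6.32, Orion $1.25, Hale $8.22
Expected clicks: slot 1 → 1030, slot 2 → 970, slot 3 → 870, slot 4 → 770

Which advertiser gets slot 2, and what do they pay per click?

Sorting advertisers: $8.22 (Hale) > $7.58 (Alder) > $6.32 (Dune) > $5.85 (Cobalt) > $3.50 (Meridian) > …
Slot 2 goes to the second-ranked bidder, Alder, who pays the next bid down: $6.32/click.

Alder; $6.32 per click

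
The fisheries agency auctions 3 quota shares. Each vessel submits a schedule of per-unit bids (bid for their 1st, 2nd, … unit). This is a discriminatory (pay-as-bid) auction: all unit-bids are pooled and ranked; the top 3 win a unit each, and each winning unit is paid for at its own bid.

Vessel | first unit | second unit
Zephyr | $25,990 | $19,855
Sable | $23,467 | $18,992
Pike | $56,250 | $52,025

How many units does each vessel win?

Pike 2, Zephyr 1

Merging the schedules and taking the best 3: 56,250 (Pike-1), 52,025 (Pike-2), 25,990 (Zephyr-1)
Next rejected bid: $23,467 (not a price — pay-as-bid).
Allocation: Pike 2, Zephyr 1.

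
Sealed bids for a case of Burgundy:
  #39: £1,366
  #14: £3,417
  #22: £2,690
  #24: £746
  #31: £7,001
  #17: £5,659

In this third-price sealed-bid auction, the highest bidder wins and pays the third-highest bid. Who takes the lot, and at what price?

Bids ranked: 7,001 (#31) > 5,659 (#17) > 3,417 (#14) > 2,690 (#22) > 1,366 (#39) > 746 (#24)
#31 is highest; pays the third-highest bid, £3,417.

#31 pays £3,417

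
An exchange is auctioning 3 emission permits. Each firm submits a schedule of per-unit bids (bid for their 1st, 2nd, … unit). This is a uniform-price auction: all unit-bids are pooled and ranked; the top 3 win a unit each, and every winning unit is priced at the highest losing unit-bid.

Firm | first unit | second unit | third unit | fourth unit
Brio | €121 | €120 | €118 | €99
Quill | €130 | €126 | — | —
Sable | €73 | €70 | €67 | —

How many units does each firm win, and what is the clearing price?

All unit-bids, highest first — top 3: 130 (Quill-1), 126 (Quill-2), 121 (Brio-1)
The (k+1)-th unit-bid is €120.
Allocation: Brio 1, Quill 2.

Brio 1, Quill 2; clearing price €120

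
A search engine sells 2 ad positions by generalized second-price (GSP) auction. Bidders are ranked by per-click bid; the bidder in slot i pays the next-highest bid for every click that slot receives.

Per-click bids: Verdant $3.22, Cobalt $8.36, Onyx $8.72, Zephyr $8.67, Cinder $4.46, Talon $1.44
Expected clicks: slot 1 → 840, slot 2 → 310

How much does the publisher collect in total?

Total revenue: $9874.40

Sorting advertisers: $8.72 (Onyx) > $8.67 (Zephyr) > $8.36 (Cobalt) > …
Slot 1: Onyx pays $8.67 × 840 = $7282.80
Slot 2: Zephyr pays $8.36 × 310 = $2591.60
Total = $9874.40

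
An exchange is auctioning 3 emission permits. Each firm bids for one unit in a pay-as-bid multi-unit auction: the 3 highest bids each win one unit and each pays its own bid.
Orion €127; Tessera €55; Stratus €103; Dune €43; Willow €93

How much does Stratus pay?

Sorting: 127 (Orion), 103 (Stratus), 93 (Willow), 55 (Tessera), 43 (Dune)
Winners (3 units): Orion, Stratus, Willow.
Stratus wins → own bid €103.

Stratus pays €103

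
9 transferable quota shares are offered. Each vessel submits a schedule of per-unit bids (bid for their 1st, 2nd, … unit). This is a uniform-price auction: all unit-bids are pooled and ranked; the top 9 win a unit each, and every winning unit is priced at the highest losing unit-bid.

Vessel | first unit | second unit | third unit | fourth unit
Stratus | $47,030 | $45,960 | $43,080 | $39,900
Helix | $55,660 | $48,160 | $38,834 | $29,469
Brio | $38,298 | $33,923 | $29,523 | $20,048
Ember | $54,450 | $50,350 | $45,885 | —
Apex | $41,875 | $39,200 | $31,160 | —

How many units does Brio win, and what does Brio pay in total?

Brio: 0 units, pays $0

Pooled unit-bids ranked (top 9): 55,660 (Helix-1), 54,450 (Ember-1), 50,350 (Ember-2), 48,160 (Helix-2), 47,030 (Stratus-1), 45,960 (Stratus-2), 45,885 (Ember-3), 43,080 (Stratus-3), 41,875 (Apex-1)
Highest rejected unit-bid = $39,900.
Brio wins 0 unit(s) at $39,900 each.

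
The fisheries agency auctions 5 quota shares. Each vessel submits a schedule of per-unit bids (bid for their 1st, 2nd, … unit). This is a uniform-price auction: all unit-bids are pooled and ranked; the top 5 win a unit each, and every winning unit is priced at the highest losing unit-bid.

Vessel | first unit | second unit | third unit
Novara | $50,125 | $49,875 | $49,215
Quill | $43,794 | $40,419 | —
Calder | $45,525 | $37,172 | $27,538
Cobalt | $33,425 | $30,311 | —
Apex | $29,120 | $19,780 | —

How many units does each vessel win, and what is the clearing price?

Pooled unit-bids ranked (top 5): 50,125 (Novara-1), 49,875 (Novara-2), 49,215 (Novara-3), 45,525 (Calder-1), 43,794 (Quill-1)
The (k+1)-th unit-bid is $40,419.
Allocation: Calder 1, Novara 3, Quill 1.

Calder 1, Novara 3, Quill 1; clearing price $40,419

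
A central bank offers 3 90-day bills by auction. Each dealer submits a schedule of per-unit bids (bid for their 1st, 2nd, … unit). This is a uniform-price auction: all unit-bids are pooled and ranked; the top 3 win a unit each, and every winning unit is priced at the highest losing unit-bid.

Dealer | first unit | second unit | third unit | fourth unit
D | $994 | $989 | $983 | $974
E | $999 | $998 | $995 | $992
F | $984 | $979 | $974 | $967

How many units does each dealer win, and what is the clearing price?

Pooled unit-bids ranked (top 3): 999 (E-1), 998 (E-2), 995 (E-3)
First bid not allocated: $994.
Allocation: E 3.

E 3; clearing price $994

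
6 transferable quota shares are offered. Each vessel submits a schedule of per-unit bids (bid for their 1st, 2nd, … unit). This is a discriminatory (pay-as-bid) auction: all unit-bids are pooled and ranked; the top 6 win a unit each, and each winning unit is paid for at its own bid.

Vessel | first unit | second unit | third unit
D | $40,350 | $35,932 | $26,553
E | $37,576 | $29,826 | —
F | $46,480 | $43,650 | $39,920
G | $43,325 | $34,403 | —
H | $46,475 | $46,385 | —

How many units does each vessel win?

Pooled unit-bids ranked (top 6): 46,480 (F-1), 46,475 (H-1), 46,385 (H-2), 43,650 (F-2), 43,325 (G-1), 40,350 (D-1)
Next rejected bid: $39,920 (not a price — pay-as-bid).
Allocation: D 1, F 2, G 1, H 2.

D 1, F 2, G 1, H 2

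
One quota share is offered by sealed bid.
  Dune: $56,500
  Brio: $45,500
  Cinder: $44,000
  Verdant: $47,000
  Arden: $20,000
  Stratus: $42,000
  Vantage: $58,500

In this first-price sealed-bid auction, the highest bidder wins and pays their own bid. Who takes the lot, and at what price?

Bids in order: 58,500 (Vantage) > 56,500 (Dune) > 47,000 (Verdant) > 45,500 (Brio) > 44,000 (Cinder) > 42,000 (Stratus) > …
Vantage is highest → pays own bid, $58,500.

Vantage pays $58,500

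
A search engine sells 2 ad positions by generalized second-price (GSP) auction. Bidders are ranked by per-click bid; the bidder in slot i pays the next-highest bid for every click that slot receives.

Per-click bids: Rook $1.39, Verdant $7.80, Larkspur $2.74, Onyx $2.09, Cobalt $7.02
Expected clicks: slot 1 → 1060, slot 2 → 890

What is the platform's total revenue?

Sorting advertisers: $7.80 (Verdant) > $7.02 (Cobalt) > $2.74 (Larkspur) > …
Slot 1: Verdant pays $7.02 × 1060 = $7441.20
Slot 2: Cobalt pays $2.74 × 890 = $2438.60
Total = $9879.80

Total revenue: $9879.80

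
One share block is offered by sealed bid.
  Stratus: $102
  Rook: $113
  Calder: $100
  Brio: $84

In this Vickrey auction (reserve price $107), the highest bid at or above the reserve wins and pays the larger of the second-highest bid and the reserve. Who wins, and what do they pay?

Rook pays $107

Bids in order: 113 (Rook) > 102 (Stratus) > 100 (Calder) > 84 (Brio)
Highest eligible bid: Rook at $113.
Second-highest bid $102 is below the reserve $107, so the reserve binds → payment $107.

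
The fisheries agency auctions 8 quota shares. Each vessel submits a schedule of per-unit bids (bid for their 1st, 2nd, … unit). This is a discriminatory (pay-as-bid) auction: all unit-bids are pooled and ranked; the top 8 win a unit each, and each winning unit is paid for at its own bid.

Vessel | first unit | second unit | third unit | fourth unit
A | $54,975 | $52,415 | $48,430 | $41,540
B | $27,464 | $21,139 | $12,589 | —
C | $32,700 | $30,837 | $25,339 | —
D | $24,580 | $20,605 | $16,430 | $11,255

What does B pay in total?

All unit-bids, highest first — top 8: 54,975 (A-1), 52,415 (A-2), 48,430 (A-3), 41,540 (A-4), 32,700 (C-1), 30,837 (C-2), 27,464 (B-1), 25,339 (C-3)
Next rejected bid: $24,580 (not a price — pay-as-bid).
B's winning unit-bids: 27,464 = $27,464.

B pays $27,464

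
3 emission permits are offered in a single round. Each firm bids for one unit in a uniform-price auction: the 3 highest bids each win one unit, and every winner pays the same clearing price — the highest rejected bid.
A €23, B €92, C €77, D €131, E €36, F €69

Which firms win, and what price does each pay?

D, B, C; each pays €69

Sorting: 131 (D), 92 (B), 77 (C), 69 (F), 36 (E), …
The 3 highest are D, B, C.
Clearing price = highest rejected bid = €69.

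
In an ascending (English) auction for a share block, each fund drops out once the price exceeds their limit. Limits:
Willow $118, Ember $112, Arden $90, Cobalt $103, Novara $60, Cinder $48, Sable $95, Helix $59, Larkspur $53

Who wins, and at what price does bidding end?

Willow wins at $112

Sorting limits: 118 (Willow) > 112 (Ember) > 103 (Cobalt) > 95 (Sable) > 90 (Arden) > 60 (Novara) > …
Once the price passes $112, only Willow is left; the hammer falls at Ember's limit of $112.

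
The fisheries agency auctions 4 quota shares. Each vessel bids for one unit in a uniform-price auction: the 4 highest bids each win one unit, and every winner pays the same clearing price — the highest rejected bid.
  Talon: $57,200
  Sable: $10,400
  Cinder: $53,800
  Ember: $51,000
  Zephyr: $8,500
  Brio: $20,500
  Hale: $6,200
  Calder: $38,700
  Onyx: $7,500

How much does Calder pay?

Ordering the bids: 57,200 (Talon), 53,800 (Cinder), 51,000 (Ember), 38,700 (Calder), 20,500 (Brio), 10,400 (Sable), …
The 4 highest are Talon, Cinder, Ember, Calder.
First losing bid is Brio's $20,500, which sets the uniform price.
Calder wins → pays $20,500.

Calder pays $20,500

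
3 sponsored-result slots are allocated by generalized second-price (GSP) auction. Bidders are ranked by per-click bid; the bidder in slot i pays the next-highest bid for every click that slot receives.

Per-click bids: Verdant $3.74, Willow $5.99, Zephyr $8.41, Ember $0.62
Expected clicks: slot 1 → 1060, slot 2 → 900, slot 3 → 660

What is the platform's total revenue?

Total revenue: $10124.60

Sorting advertisers: $8.41 (Zephyr) > $5.99 (Willow) > $3.74 (Verdant) > $0.62 (Ember)
Slot 1: Zephyr pays $5.99 × 1060 = $6349.40
Slot 2: Willow pays $3.74 × 900 = $3366.00
Slot 3: Verdant pays $0.62 × 660 = $409.20
Total = $10124.60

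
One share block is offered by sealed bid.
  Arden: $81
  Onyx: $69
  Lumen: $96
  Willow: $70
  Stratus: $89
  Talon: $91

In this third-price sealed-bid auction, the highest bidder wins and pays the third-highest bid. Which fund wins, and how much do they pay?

Rule: the highest bidder wins and pays the third-highest bid.
Bids in order: 96 (Lumen) > 91 (Talon) > 89 (Stratus) > 81 (Arden) > 70 (Willow) > 69 (Onyx)
Lumen is highest; pays the third-highest bid, $89.

Lumen pays $89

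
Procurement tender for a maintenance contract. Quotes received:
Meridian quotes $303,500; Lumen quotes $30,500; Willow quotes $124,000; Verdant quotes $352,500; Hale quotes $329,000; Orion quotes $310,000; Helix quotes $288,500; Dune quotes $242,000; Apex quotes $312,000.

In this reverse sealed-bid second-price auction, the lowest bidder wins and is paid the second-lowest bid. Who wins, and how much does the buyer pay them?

Lumen is paid $124,000

Sorting bids: 30,500 (Lumen) < 124,000 (Willow) < 242,000 (Dune) < 288,500 (Helix) < 303,500 (Meridian) < 310,000 (Orion) < …
Lumen wins with the lowest bid; price is set by the runner-up at $124,000.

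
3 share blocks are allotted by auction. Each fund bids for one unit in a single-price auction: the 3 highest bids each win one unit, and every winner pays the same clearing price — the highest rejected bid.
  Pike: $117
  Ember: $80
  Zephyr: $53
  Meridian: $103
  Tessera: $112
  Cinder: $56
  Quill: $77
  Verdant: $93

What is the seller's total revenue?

Sorting: 117 (Pike), 112 (Tessera), 103 (Meridian), 93 (Verdant), 80 (Ember), …
The 3 highest are Pike, Tessera, Meridian.
First losing bid is Verdant's $93, which sets the uniform price.
Total revenue = 3 × $93 = $279.

Total revenue: $279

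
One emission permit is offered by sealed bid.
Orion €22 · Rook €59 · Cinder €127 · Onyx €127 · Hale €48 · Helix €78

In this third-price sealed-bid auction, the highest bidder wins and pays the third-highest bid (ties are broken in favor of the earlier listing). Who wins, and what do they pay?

Rule: the highest bidder wins and pays the third-highest bid.
Bids ranked: 127 (Cinder) > 127 (Onyx) > 78 (Helix) > 59 (Rook) > 48 (Hale) > 22 (Orion)
Cinder and Onyx tie at €127; tie-break gives it to Cinder.
Cinder wins; payment is bid #3 in the ranking = €78.

Cinder pays €78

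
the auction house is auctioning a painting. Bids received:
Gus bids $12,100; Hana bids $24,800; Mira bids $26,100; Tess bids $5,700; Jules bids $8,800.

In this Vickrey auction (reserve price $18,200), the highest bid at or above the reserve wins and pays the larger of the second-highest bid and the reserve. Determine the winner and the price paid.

Bids in order: 26,100 (Mira) > 24,800 (Hana) > 12,100 (Gus) > 8,800 (Jules) > 5,700 (Tess)
Highest eligible bid: Mira at $26,100.
Second-highest bid $24,800 exceeds the reserve $18,200 → payment $24,800.

Mira pays $24,800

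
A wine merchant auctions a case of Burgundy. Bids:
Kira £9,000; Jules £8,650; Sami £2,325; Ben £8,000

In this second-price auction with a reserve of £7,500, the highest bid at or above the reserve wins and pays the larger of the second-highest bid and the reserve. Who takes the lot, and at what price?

Second-price auction with a reserve of £7,500: the highest bid at or above the reserve wins and pays the larger of the second-highest bid and the reserve.
Bids in order: 9,000 (Kira) > 8,650 (Jules) > 8,000 (Ben) > 2,325 (Sami)
Highest eligible bid: Kira at £9,000.
max(second-highest £8,650, reserve £7,500) = £8,650; the reserve does not bind.

Kira pays £8,650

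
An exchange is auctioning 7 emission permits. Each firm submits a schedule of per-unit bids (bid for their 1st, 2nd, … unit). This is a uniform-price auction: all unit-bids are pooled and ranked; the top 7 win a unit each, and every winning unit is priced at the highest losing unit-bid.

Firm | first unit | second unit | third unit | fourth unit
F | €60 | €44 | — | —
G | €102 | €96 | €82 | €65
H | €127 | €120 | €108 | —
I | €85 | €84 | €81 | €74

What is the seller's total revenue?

Merging the schedules and taking the best 7: 127 (H-1), 120 (H-2), 108 (H-3), 102 (G-1), 96 (G-2), 85 (I-1), 84 (I-2)
Highest rejected unit-bid = €82.
Allocation: G 2, H 3, I 2. Every unit priced at €82.
Revenue = 7 × 82 = €574.

Total revenue: €574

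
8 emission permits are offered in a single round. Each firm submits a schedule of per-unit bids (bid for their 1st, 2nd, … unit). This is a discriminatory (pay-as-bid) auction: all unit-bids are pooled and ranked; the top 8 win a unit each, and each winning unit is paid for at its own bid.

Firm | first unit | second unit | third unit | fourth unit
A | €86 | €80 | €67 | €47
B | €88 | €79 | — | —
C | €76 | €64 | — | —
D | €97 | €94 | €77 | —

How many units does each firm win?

A 2, B 2, C 1, D 3

All unit-bids, highest first — top 8: 97 (D-1), 94 (D-2), 88 (B-1), 86 (A-1), 80 (A-2), 79 (B-2), 77 (D-3), 76 (C-1)
Next rejected bid: €67 (not a price — pay-as-bid).
Allocation: A 2, B 2, C 1, D 3.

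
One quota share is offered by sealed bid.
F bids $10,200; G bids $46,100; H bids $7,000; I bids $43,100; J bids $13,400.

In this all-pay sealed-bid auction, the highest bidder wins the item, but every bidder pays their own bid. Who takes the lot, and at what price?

G pays $46,100

Rule: the highest bidder wins the item, but every bidder pays their own bid.
Bids in order: 46,100 (G) > 43,100 (I) > 13,400 (J) > 10,200 (F) > 7,000 (H)
G wins with the top bid; all bids are sunk regardless.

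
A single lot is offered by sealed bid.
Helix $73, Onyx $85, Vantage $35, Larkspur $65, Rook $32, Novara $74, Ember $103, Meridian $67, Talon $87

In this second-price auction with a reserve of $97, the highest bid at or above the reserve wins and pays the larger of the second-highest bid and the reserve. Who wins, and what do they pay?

Sorting bids: 103 (Ember) > 87 (Talon) > 85 (Onyx) > 74 (Novara) > 73 (Helix) > 67 (Meridian) > …
Ember has the top bid at or above the reserve ($103).
max(second-highest $87, reserve $97) = $97.

Ember pays $97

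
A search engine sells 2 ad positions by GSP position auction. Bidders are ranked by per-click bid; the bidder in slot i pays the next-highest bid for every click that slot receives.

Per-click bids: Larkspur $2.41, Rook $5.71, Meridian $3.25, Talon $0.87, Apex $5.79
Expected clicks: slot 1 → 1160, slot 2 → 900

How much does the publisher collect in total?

Ranked by bid: $5.79 (Apex) > $5.71 (Rook) > $3.25 (Meridian) > …
Slot 1: Apex pays $5.71 × 1160 = $6623.60
Slot 2: Rook pays $3.25 × 900 = $2925.00
Total = $9548.60

Total revenue: $9548.60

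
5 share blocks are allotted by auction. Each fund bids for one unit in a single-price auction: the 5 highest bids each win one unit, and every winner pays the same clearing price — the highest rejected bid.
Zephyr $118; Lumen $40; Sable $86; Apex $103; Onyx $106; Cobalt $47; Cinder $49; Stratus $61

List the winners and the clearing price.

Bids ranked high→low: 118 (Zephyr), 106 (Onyx), 103 (Apex), 86 (Sable), 61 (Stratus), 49 (Cinder), 47 (Cobalt), …
Top 5: Zephyr, Onyx, Apex, Sable, Stratus.
Highest unsuccessful bid: $49 → clearing price.

Zephyr, Onyx, Apex, Sable, Stratus; each pays $49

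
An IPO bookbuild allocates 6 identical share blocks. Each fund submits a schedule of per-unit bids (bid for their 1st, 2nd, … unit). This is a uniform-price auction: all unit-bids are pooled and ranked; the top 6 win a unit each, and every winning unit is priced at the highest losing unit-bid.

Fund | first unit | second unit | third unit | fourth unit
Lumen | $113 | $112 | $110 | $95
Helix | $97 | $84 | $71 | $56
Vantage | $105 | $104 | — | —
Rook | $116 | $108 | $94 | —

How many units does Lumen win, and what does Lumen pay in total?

All unit-bids, highest first — top 6: 116 (Rook-1), 113 (Lumen-1), 112 (Lumen-2), 110 (Lumen-3), 108 (Rook-2), 105 (Vantage-1)
Highest rejected unit-bid = $104.
Lumen wins 3 unit(s) at $104 each.

Lumen: 3 units, pays $312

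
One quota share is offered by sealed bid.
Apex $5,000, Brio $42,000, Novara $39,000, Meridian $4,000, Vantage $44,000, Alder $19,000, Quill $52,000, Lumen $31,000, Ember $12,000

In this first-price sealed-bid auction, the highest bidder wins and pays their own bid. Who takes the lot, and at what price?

Quill pays $52,000

Bids ranked: 52,000 (Quill) > 44,000 (Vantage) > 42,000 (Brio) > 39,000 (Novara) > 31,000 (Lumen) > 19,000 (Alder) > …
First-price: Quill pays what they bid, $52,000.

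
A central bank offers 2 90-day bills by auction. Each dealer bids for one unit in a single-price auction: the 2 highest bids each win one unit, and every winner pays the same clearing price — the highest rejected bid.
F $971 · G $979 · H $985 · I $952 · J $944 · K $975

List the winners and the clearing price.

H, G; each pays $975

Bids ranked high→low: 985 (H), 979 (G), 975 (K), 971 (F), …
Winners (2 units): H, G.
Clearing price = highest rejected bid = $975.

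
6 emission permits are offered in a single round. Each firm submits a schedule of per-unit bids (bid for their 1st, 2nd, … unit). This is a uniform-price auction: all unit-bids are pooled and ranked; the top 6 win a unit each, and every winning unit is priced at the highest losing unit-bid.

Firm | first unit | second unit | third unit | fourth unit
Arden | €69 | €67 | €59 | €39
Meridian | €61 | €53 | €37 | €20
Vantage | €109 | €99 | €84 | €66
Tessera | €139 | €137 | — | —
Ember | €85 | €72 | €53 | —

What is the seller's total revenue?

Pooled unit-bids ranked (top 6): 139 (Tessera-1), 137 (Tessera-2), 109 (Vantage-1), 99 (Vantage-2), 85 (Ember-1), 84 (Vantage-3)
The (k+1)-th unit-bid is €72.
Allocation: Ember 1, Tessera 2, Vantage 3. Every unit priced at €72.
Revenue = 6 × 72 = €432.

Total revenue: €432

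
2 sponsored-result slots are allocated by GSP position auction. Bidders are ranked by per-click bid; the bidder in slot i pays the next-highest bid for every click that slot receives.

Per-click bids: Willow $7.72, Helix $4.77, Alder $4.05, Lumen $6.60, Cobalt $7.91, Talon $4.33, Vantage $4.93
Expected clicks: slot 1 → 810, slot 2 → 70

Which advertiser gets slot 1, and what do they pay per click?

Per-click bids in order: $7.91 (Cobalt) > $7.72 (Willow) > $6.60 (Lumen) > …
Slot 1 goes to the first-ranked bidder, Cobalt, who pays the next bid down: $7.72/click.

Cobalt; $7.72 per click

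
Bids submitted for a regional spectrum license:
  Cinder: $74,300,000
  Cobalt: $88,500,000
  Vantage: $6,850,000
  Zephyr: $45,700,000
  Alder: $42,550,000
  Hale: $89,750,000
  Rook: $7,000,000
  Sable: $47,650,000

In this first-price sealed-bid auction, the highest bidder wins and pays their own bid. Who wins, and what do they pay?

Hale pays $89,750,000

Bids ranked: 89,750,000 (Hale) > 88,500,000 (Cobalt) > 74,300,000 (Cinder) > 47,650,000 (Sable) > 45,700,000 (Zephyr) > 42,550,000 (Alder) > …
Hale is highest → pays own bid, $89,750,000.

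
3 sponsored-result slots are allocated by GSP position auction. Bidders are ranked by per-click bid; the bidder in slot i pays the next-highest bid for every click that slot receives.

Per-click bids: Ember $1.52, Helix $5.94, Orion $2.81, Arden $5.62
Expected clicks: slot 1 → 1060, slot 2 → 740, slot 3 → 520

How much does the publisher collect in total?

Ranked by bid: $5.94 (Helix) > $5.62 (Arden) > $2.81 (Orion) > $1.52 (Ember)
Slot 1: Helix pays $5.62 × 1060 = $5957.20
Slot 2: Arden pays $2.81 × 740 = $2079.40
Slot 3: Orion pays $1.52 × 520 = $790.40
Total = $8827.00

Total revenue: $8827.00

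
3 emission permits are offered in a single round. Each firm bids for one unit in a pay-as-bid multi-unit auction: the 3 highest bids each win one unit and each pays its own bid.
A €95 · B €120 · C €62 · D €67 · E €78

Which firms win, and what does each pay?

B €120, A €95, E €78

Sorting: 120 (B), 95 (A), 78 (E), 67 (D), 62 (C)
Top 3: B, A, E.
Each winner pays its own bid: B €120, A €95, E €78.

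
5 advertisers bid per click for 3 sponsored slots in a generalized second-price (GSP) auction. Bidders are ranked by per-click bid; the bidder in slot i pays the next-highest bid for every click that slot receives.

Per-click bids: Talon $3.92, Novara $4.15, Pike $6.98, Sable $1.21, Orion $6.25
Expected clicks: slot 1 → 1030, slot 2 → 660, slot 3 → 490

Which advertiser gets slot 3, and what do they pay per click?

Novara; $3.92 per click

Sorting advertisers: $6.98 (Pike) > $6.25 (Orion) > $4.15 (Novara) > $3.92 (Talon) > …
Slot 3 goes to the third-ranked bidder, Novara, who pays the next bid down: $3.92/click.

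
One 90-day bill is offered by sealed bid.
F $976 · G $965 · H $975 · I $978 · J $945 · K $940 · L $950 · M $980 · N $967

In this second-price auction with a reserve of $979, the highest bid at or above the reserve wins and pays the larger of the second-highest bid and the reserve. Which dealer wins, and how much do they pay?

Bids ranked: 980 (M) > 978 (I) > 976 (F) > 975 (H) > 967 (N) > 965 (G) > …
Highest eligible bid: M at $980.
max(second-highest $978, reserve $979) = $979.

M pays $979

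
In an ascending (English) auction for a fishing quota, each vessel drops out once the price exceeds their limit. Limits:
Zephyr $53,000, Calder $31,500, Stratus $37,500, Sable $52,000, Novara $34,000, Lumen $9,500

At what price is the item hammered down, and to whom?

Zephyr wins at $52,000

Rule: the price rises until one bidder remains; the winner pays the price at which the last rival dropped out.
Limits in order: 53,000 (Zephyr) > 52,000 (Sable) > 37,500 (Stratus) > 34,000 (Novara) > 31,500 (Calder) > 9,500 (Lumen)
Sable is the last rival to drop out, at $52,000; Zephyr remains and wins at that price.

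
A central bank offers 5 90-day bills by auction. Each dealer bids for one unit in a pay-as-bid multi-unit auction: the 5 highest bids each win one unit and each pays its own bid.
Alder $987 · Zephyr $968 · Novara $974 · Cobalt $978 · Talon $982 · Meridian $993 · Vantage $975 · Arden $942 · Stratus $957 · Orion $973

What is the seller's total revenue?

Total revenue: $4,915

Ordering the bids: 993 (Meridian), 987 (Alder), 982 (Talon), 978 (Cobalt), 975 (Vantage), 974 (Novara), 973 (Orion), …
Top 5: Meridian, Alder, Talon, Cobalt, Vantage.
Total revenue = 993 + 987 + 982 + 978 + 975 = $4,915.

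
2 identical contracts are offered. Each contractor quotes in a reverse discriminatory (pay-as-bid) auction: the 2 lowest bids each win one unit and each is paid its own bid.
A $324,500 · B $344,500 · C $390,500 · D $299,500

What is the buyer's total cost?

Total cost: $624,000

Ordering the bids: 299,500 (D), 324,500 (A), 344,500 (B), 390,500 (C)
The 2 lowest are D, A.
Total cost = 299,500 + 324,500 = $624,000.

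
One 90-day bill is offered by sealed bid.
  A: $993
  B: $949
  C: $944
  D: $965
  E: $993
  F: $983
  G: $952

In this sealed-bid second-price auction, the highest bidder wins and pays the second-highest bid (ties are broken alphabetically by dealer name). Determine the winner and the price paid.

A pays $993

Sorting bids: 993 (A) > 993 (E) > 983 (F) > 965 (D) > 952 (G) > 949 (B) > …
Tie at $993 → A wins by tie-break.
A wins with the highest bid; price is set by the runner-up at $993.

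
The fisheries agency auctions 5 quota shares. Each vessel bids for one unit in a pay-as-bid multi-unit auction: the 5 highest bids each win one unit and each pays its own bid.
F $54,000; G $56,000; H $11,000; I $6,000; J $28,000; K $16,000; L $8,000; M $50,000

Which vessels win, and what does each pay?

G $56,000, F $54,000, M $50,000, J $28,000, K $16,000

Ordering the bids: 56,000 (G), 54,000 (F), 50,000 (M), 28,000 (J), 16,000 (K), 11,000 (H), 8,000 (L), …
The 5 highest are G, F, M, J, K.
Each winner pays its own bid: G $56,000, F $54,000, M $50,000, J $28,000, K $16,000.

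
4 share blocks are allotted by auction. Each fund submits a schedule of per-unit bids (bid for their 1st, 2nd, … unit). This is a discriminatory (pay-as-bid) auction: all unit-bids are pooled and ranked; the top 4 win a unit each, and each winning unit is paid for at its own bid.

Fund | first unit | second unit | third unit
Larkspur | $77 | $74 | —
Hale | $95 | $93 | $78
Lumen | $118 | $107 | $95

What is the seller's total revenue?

Pooled unit-bids ranked (top 4): 118 (Lumen-1), 107 (Lumen-2), 95 (Hale-1), 95 (Lumen-3)
Next rejected bid: $93 (not a price — pay-as-bid).
Each winning unit pays its own bid.
Revenue = 118 + 107 + 95 + 95 = $415.

Total revenue: $415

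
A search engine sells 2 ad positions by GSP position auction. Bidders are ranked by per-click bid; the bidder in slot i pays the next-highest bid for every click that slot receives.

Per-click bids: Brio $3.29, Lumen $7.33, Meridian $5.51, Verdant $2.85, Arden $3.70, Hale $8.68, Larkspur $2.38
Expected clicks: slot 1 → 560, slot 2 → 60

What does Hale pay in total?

Hale pays $4104.80

Sorting advertisers: $8.68 (Hale) > $7.33 (Lumen) > $5.51 (Meridian) > …
Hale holds slot 1 → pays next bid $7.33 × 560 clicks = $4104.80.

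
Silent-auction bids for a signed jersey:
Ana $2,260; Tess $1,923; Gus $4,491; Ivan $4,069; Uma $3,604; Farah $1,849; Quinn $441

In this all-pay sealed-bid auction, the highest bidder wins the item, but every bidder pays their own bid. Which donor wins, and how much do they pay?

Gus pays $4,491

Bids in order: 4,491 (Gus) > 4,069 (Ivan) > 3,604 (Uma) > 2,260 (Ana) > 1,923 (Tess) > 1,849 (Farah) > …
Gus is highest and takes the item; every bidder forfeits their bid.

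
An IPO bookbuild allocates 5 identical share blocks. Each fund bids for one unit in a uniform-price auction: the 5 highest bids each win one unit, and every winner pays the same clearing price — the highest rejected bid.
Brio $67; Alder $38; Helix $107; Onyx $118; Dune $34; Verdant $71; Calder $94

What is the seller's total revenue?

Total revenue: $190

Ordering the bids: 118 (Onyx), 107 (Helix), 94 (Calder), 71 (Verdant), 67 (Brio), 38 (Alder), 34 (Dune)
The 5 highest are Onyx, Helix, Calder, Verdant, Brio.
Clearing price = highest rejected bid = $38.
Total revenue = 5 × $38 = $190.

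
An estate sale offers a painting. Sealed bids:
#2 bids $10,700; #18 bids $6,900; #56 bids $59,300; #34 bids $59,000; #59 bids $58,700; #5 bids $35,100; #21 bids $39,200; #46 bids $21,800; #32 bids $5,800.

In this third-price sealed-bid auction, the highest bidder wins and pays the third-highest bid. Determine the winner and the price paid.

#56 pays $58,700

Bids ranked: 59,300 (#56) > 59,000 (#34) > 58,700 (#59) > 39,200 (#21) > 35,100 (#5) > 21,800 (#46) > …
#56 is highest; pays the third-highest bid, $58,700.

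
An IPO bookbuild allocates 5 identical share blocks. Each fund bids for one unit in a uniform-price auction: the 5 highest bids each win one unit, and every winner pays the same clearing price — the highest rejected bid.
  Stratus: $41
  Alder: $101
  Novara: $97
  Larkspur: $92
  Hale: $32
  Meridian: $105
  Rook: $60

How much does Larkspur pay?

Ordering the bids: 105 (Meridian), 101 (Alder), 97 (Novara), 92 (Larkspur), 60 (Rook), 41 (Stratus), 32 (Hale)
Winners (5 units): Meridian, Alder, Novara, Larkspur, Rook.
Highest unsuccessful bid: $41 → clearing price.
Larkspur wins → pays $41.

Larkspur pays $41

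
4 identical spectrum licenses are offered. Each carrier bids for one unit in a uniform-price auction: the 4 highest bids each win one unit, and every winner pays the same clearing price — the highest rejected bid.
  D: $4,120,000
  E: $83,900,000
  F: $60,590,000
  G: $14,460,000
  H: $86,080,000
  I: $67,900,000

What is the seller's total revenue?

Total revenue: $57,840,000

Bids ranked high→low: 86,080,000 (H), 83,900,000 (E), 67,900,000 (I), 60,590,000 (F), 14,460,000 (G), 4,120,000 (D)
The 4 highest are H, E, I, F.
Clearing price = highest rejected bid = $14,460,000.
Total revenue = 4 × $14,460,000 = $57,840,000.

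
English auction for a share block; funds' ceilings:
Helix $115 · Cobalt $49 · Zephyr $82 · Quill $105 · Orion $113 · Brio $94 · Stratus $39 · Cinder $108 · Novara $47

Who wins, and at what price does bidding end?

Helix wins at $113

Limits ranked: 115 (Helix) > 113 (Orion) > 108 (Cinder) > 105 (Quill) > 94 (Brio) > 82 (Zephyr) > …
Orion is the last rival to drop out, at $113; Helix remains and wins at that price.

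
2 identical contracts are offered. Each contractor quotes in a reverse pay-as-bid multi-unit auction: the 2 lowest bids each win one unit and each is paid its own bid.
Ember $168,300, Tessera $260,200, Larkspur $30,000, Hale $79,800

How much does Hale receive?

Hale is paid $79,800

Sorting: 30,000 (Larkspur), 79,800 (Hale), 168,300 (Ember), 260,200 (Tessera)
Winners (2 units): Larkspur, Hale.
Hale wins → own bid $79,800.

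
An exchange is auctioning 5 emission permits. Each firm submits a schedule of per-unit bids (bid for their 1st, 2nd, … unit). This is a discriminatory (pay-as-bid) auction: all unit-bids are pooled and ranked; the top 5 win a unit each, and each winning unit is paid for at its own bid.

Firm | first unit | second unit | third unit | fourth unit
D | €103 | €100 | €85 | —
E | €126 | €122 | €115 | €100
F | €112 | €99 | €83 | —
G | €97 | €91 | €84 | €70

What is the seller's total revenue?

Merging the schedules and taking the best 5: 126 (E-1), 122 (E-2), 115 (E-3), 112 (F-1), 103 (D-1)
Next rejected bid: €100 (not a price — pay-as-bid).
Each winning unit pays its own bid.
Revenue = 126 + 122 + 115 + 112 + 103 = €578.

Total revenue: €578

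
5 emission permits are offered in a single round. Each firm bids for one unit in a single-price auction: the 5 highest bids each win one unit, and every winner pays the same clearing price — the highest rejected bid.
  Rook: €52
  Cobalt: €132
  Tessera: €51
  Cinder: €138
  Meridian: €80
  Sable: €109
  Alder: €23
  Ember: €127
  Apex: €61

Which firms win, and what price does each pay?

Bids ranked high→low: 138 (Cinder), 132 (Cobalt), 127 (Ember), 109 (Sable), 80 (Meridian), 61 (Apex), 52 (Rook), …
Top 5: Cinder, Cobalt, Ember, Sable, Meridian.
Clearing price = highest rejected bid = €61.

Cinder, Cobalt, Ember, Sable, Meridian; each pays €61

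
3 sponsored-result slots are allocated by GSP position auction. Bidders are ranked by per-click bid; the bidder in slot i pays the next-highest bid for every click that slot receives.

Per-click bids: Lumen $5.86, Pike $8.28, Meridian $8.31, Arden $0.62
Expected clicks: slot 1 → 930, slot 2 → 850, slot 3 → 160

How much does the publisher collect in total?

Per-click bids in order: $8.31 (Meridian) > $8.28 (Pike) > $5.86 (Lumen) > $0.62 (Arden)
Slot 1: Meridian pays $8.28 × 930 = $7700.40
Slot 2: Pike pays $5.86 × 850 = $4981.00
Slot 3: Lumen pays $0.62 × 160 = $99.20
Total = $12780.60

Total revenue: $12780.60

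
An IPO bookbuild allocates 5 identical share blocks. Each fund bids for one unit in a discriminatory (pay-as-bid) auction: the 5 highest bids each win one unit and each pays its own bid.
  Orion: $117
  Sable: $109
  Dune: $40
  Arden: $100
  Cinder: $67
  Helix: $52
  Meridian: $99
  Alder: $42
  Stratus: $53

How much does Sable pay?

Sorting: 117 (Orion), 109 (Sable), 100 (Arden), 99 (Meridian), 67 (Cinder), 53 (Stratus), 52 (Helix), …
Winners (5 units): Orion, Sable, Arden, Meridian, Cinder.
Sable wins → own bid $109.

Sable pays $109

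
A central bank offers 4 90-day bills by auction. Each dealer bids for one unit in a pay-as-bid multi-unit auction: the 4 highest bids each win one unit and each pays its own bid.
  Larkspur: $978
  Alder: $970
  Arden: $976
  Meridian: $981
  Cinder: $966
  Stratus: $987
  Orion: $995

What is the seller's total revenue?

Total revenue: $3,941

Sorting: 995 (Orion), 987 (Stratus), 981 (Meridian), 978 (Larkspur), 976 (Arden), 970 (Alder), …
Top 4: Orion, Stratus, Meridian, Larkspur.
Total revenue = 995 + 987 + 981 + 978 = $3,941.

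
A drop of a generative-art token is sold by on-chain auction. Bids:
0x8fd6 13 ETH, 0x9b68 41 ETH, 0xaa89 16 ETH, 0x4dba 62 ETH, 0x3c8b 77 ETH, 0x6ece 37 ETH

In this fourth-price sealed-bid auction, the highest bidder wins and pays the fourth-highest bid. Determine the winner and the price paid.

Sorting bids: 77 (0x3c8b) > 62 (0x4dba) > 41 (0x9b68) > 37 (0x6ece) > 16 (0xaa89) > 13 (0x8fd6)
0x3c8b is highest; pays the fourth-highest bid, 37 ETH.

0x3c8b pays 37 ETH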